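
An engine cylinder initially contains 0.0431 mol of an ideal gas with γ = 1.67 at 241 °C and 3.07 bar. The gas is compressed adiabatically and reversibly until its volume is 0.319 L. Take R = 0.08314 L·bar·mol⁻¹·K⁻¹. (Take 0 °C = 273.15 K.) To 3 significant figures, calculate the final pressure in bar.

P₂ ≈ 8.82 bar

Convert: T₁ = 514.1 K.
From PV = nRT: V₁ = nRT₁/P₁ = 0.6001 L.
Reversible adiabatic, γ = 1.67: T₂ = T₁·(V₁/V₂)^(γ−1) = 785.2 K; P₂ = P₁·(V₁/V₂)^γ = 8.820 bar.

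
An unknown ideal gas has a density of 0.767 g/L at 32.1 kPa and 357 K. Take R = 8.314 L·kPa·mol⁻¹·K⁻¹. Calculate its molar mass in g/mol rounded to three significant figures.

M ≈ 70.9 g/mol

ρ = PM/(RT) ⇒ M = ρRT/P = (0.767 × 8.314 × 357.0) / 32.1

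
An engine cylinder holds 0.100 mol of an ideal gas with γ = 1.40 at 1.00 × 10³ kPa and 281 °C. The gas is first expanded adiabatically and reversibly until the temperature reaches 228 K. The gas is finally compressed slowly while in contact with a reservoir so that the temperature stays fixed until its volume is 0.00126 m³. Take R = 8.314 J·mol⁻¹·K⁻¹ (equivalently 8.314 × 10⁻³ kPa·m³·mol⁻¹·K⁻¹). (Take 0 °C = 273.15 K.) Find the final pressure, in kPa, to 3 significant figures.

P₃ ≈ 150 kPa

Convert: T₁ = 554.1 K.
From PV = nRT: V₁ = nRT₁/P₁ = 0.0004607 m³.
Adiabatic (γ = 1.40), T V^(γ−1) and P V^γ constant: P₂ = P₁·(T₂/T₁)^(γ/(γ−1)) = 44.68 kPa; V₂ = V₁·(T₁/T₂)^(1/(γ−1)) = 0.004243 m³.
Isothermal, so P V is constant: T₃ = T₂; P₃ = P₂·(V₂/V₃) = 150.4 kPa.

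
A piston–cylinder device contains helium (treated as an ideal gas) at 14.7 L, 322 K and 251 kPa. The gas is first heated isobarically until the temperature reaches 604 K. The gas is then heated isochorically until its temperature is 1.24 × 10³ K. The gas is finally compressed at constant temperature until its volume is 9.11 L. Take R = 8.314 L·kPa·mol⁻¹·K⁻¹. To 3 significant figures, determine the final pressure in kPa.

P₄ ≈ 1.56e+03 kPa

P constant ⇒ V ∝ T: P₂ = P₁; V₂ = V₁·(T₂/T₁) = 27.57 L.
Isochoric, so P/T is constant: V₃ = V₂; P₃ = P₂·(T₃/T₂) = 515.3 kPa.
T constant ⇒ Boyle's law P V = const: T₄ = T₃; P₄ = P₃·(V₃/V₄) = 1560 kPa.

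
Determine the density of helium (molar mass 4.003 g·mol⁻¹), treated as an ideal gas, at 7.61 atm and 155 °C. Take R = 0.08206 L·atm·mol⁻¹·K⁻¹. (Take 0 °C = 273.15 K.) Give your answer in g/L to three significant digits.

ρ = PM/(RT) = (7.61 × 4.003) / (0.08206 × 428.1)

ρ ≈ 0.867 g/L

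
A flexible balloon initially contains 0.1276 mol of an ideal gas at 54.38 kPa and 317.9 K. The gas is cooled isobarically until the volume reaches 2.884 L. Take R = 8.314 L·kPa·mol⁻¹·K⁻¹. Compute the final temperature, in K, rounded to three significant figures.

T₂ ≈ 148 K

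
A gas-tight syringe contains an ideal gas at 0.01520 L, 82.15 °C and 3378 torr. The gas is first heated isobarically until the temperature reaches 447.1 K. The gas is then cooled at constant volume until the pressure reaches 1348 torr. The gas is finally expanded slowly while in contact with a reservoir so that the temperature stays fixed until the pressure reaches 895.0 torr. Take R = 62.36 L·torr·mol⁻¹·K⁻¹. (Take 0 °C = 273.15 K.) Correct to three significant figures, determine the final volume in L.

V₄ ≈ 0.0288 L

Convert: T₁ = 355.3 K.
P constant ⇒ V ∝ T: P₂ = P₁; V₂ = V₁·(T₂/T₁) = 0.01913 L.
V constant ⇒ P ∝ T: V₃ = V₂; T₃ = T₂·(P₃/P₂) = 178.4 K.
T constant ⇒ Boyle's law P V = const: T₄ = T₃; V₄ = V₃·(P₃/P₄) = 0.02881 L.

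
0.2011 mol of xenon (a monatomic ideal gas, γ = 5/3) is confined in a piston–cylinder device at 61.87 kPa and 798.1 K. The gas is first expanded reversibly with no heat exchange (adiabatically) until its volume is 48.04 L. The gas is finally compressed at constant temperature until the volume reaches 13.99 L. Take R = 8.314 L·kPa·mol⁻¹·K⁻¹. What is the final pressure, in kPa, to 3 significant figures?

From PV = nRT: V₁ = nRT₁/P₁ = 21.57 L.
Reversible adiabatic, γ = 5/3: T₂ = T₁·(V₁/V₂)^(γ−1) = 467.9 K; P₂ = P₁·(V₁/V₂)^γ = 16.29 kPa.
T constant ⇒ Boyle's law P V = const: T₃ = T₂; P₃ = P₂·(V₂/V₃) = 55.92 kPa.

P₃ ≈ 55.9 kPa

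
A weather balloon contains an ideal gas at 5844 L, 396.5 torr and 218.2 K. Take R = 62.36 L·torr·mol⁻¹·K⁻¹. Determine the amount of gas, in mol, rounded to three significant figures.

PV = nRT ⇒ n = PV/(RT) = (396.5 × 5844) / (62.36 × 218.2)

n ≈ 170 mol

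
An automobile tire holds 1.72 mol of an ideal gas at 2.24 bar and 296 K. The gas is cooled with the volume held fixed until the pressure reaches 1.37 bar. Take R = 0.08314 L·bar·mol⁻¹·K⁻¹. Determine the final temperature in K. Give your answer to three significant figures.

From PV = nRT: V₁ = nRT₁/P₁ = 18.90 L.
V constant ⇒ P ∝ T: V₂ = V₁; T₂ = T₁·(P₂/P₁) = 181.0 K.

T₂ ≈ 181 K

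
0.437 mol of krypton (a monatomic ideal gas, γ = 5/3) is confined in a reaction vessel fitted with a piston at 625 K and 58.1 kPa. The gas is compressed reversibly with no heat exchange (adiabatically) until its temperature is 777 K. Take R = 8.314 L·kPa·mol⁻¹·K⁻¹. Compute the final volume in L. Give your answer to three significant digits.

From PV = nRT: V₁ = nRT₁/P₁ = 39.08 L.
Reversible adiabatic, γ = 5/3: P₂ = P₁·(T₂/T₁)^(γ/(γ−1)) = 100.1 kPa; V₂ = V₁·(T₁/T₂)^(1/(γ−1)) = 28.20 L.

V₂ ≈ 28.2 L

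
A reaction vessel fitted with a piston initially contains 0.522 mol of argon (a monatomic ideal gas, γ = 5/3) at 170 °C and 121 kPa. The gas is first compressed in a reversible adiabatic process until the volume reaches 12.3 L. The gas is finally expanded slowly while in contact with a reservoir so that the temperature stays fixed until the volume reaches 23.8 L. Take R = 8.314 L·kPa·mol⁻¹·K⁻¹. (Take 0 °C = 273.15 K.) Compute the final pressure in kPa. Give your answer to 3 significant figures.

Convert: T₁ = 443.1 K.
From PV = nRT: V₁ = nRT₁/P₁ = 15.89 L.
Reversible adiabatic, γ = 5/3: T₂ = T₁·(V₁/V₂)^(γ−1) = 525.7 K; P₂ = P₁·(V₁/V₂)^γ = 185.5 kPa.
Isothermal, so P V is constant: T₃ = T₂; P₃ = P₂·(V₂/V₃) = 95.87 kPa.

P₃ ≈ 95.9 kPa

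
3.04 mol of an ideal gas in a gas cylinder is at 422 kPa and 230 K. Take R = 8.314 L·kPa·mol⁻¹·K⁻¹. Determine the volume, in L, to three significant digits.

V ≈ 13.8 L

PV = nRT ⇒ V = nRT/P = (3.04 × 8.314 × 230) / 422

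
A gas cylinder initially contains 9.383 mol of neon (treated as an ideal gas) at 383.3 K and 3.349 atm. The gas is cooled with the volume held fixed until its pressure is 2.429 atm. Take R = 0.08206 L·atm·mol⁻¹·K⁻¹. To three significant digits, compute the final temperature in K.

T₂ ≈ 278 K

From PV = nRT: V₁ = nRT₁/P₁ = 88.12 L.
Isochoric, so P/T is constant: V₂ = V₁; T₂ = T₁·(P₂/P₁) = 278.0 K.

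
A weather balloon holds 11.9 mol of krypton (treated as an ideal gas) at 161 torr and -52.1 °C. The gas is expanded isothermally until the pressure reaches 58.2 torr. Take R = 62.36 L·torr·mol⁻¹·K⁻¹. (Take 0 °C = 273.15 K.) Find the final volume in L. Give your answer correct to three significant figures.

Convert: T₁ = 221.0 K.
From PV = nRT: V₁ = nRT₁/P₁ = 1019 L.
Isothermal, so P V is constant: T₂ = T₁; V₂ = V₁·(P₁/P₂) = 2819 L.

V₂ ≈ 2.82e+03 L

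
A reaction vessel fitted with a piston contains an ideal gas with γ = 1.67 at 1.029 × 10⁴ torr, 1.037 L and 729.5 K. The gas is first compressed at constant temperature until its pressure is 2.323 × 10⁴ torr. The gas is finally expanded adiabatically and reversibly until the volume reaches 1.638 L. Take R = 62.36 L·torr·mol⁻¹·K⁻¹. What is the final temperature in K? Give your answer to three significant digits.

T₃ ≈ 311 K

T constant ⇒ Boyle's law P V = const: T₂ = T₁; V₂ = V₁·(P₁/P₂) = 0.4594 L.
Reversible adiabatic, γ = 1.67: T₃ = T₂·(V₂/V₃)^(γ−1) = 311.2 K; P₃ = P₂·(V₂/V₃)^γ = 2779 torr.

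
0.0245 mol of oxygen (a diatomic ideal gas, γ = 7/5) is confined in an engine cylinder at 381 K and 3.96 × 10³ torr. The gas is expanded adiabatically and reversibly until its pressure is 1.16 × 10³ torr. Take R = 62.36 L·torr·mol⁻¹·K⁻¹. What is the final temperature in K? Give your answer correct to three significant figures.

From PV = nRT: V₁ = nRT₁/P₁ = 0.1470 L.
Reversible adiabatic, γ = 7/5: T₂ = T₁·(P₂/P₁)^((γ−1)/γ) = 268.3 K; V₂ = V₁·(P₁/P₂)^(1/γ) = 0.3533 L.

T₂ ≈ 268 K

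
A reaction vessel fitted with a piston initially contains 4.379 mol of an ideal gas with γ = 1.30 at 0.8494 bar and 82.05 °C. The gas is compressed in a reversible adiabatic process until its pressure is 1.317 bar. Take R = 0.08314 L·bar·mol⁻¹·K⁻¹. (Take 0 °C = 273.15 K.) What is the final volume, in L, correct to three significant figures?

V₂ ≈ 109 L

Convert: T₁ = 355.2 K.
From PV = nRT: V₁ = nRT₁/P₁ = 152.2 L.
Adiabatic (γ = 1.30), T V^(γ−1) and P V^γ constant: T₂ = T₁·(P₂/P₁)^((γ−1)/γ) = 393.0 K; V₂ = V₁·(P₁/P₂)^(1/γ) = 108.6 L.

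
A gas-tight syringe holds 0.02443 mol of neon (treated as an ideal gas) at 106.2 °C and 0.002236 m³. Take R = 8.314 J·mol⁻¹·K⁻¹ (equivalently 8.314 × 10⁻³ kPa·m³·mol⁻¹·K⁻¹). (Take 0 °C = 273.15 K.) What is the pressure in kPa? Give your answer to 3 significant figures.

P ≈ 34.5 kPa

Convert: T = 379.35 K.
PV = nRT ⇒ P = nRT/V = (0.02443 × 8.314 × 10⁻³ × 379.35) / 0.002236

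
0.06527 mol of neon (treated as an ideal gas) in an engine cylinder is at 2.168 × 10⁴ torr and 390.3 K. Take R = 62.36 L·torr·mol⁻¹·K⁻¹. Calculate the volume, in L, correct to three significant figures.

V ≈ 0.0733 L

PV = nRT ⇒ V = nRT/P = (0.06527 × 62.36 × 390.3) / 2.168e+04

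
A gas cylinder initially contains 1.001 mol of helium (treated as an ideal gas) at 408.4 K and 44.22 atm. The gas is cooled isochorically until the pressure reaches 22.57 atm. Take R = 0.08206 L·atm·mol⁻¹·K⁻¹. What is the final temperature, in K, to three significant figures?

T₂ ≈ 208 K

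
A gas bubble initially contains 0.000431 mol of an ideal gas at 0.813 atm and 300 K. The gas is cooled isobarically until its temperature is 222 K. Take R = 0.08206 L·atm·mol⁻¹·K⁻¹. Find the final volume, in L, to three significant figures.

From PV = nRT: V₁ = nRT₁/P₁ = 0.01305 L.
Isobaric, so V/T is constant: P₂ = P₁; V₂ = V₁·(T₂/T₁) = 0.009658 L.

V₂ ≈ 0.00966 L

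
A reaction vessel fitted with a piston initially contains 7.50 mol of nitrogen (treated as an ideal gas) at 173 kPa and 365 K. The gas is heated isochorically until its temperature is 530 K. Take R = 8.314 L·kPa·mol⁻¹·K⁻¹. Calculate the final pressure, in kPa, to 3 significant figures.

From PV = nRT: V₁ = nRT₁/P₁ = 131.6 L.
V constant ⇒ P ∝ T: V₂ = V₁; P₂ = P₁·(T₂/T₁) = 251.2 kPa.

P₂ ≈ 251 kPa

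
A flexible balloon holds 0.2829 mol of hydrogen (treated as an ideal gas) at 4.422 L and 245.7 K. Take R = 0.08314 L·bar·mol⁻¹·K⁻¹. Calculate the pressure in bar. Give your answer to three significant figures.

PV = nRT ⇒ P = nRT/V = (0.2829 × 0.08314 × 245.7) / 4.422

P ≈ 1.31 bar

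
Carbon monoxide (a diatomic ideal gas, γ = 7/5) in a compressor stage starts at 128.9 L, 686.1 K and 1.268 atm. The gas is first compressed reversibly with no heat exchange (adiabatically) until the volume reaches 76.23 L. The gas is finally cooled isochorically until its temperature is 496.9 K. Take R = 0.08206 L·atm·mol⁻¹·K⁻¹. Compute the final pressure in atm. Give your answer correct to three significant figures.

P₃ ≈ 1.55 atm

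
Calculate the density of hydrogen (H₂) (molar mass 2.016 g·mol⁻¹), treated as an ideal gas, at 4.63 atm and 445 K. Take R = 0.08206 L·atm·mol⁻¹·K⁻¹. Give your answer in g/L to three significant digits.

ρ = PM/(RT) = (4.63 × 2.016) / (0.08206 × 445.0)

ρ ≈ 0.256 g/L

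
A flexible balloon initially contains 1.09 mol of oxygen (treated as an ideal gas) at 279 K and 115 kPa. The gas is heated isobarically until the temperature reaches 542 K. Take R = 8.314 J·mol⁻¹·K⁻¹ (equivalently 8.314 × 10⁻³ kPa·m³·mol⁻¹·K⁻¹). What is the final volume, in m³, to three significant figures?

V₂ ≈ 0.0427 m³

From PV = nRT: V₁ = nRT₁/P₁ = 0.02199 m³.
P constant ⇒ V ∝ T: P₂ = P₁; V₂ = V₁·(T₂/T₁) = 0.04271 m³.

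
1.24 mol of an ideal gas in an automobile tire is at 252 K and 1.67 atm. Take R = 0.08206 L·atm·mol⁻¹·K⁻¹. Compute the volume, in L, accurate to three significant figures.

V ≈ 15.4 L

PV = nRT ⇒ V = nRT/P = (1.24 × 0.08206 × 252) / 1.67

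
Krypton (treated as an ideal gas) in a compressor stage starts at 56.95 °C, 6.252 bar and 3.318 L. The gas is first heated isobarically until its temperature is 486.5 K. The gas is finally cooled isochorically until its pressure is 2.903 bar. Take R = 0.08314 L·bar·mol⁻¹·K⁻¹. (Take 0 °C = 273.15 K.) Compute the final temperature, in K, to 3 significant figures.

Convert: T₁ = 330.1 K.
Isobaric, so V/T is constant: P₂ = P₁; V₂ = V₁·(T₂/T₁) = 4.890 L.
Isochoric, so P/T is constant: V₃ = V₂; T₃ = T₂·(P₃/P₂) = 225.9 K.

T₃ ≈ 226 K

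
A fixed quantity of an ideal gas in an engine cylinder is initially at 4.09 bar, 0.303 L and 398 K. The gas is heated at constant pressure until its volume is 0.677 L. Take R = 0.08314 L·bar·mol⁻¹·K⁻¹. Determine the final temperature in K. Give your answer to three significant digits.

T₂ ≈ 889 K

P constant ⇒ V ∝ T: P₂ = P₁; T₂ = T₁·(V₂/V₁) = 889.3 K.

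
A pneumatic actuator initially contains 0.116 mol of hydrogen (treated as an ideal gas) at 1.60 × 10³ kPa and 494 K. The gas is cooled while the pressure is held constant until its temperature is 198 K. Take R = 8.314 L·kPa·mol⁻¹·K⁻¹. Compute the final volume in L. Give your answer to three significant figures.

V₂ ≈ 0.119 L

From PV = nRT: V₁ = nRT₁/P₁ = 0.2978 L.
Isobaric, so V/T is constant: P₂ = P₁; V₂ = V₁·(T₂/T₁) = 0.1193 L.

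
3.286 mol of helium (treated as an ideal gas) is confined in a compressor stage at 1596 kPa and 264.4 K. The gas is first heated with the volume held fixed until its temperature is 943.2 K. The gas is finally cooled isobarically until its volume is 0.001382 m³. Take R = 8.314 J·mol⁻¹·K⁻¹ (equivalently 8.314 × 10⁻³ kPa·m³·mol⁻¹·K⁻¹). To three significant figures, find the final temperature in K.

T₃ ≈ 288 K

From PV = nRT: V₁ = nRT₁/P₁ = 0.004526 m³.
V constant ⇒ P ∝ T: V₂ = V₁; P₂ = P₁·(T₂/T₁) = 5693 kPa.
Isobaric, so V/T is constant: P₃ = P₂; T₃ = T₂·(V₃/V₂) = 288.0 K.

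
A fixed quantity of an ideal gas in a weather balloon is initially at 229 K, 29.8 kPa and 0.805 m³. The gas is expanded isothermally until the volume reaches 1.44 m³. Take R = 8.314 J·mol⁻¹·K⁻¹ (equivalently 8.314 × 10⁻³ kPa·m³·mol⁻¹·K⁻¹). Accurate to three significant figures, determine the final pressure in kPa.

P₂ ≈ 16.7 kPa

Isothermal, so P V is constant: T₂ = T₁; P₂ = P₁·(V₁/V₂) = 16.66 kPa.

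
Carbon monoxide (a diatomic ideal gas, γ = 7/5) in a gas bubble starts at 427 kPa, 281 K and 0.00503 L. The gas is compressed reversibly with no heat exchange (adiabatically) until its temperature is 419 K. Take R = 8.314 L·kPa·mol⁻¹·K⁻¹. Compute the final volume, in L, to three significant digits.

V₂ ≈ 0.00185 L

Reversible adiabatic, γ = 7/5: P₂ = P₁·(T₂/T₁)^(γ/(γ−1)) = 1729 kPa; V₂ = V₁·(T₁/T₂)^(1/(γ−1)) = 0.001853 L.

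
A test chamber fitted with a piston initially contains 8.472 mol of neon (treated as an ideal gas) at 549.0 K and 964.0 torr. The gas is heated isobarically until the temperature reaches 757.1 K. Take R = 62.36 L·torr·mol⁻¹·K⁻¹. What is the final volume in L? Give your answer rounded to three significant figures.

V₂ ≈ 415 L

From PV = nRT: V₁ = nRT₁/P₁ = 300.9 L.
Isobaric, so V/T is constant: P₂ = P₁; V₂ = V₁·(T₂/T₁) = 414.9 L.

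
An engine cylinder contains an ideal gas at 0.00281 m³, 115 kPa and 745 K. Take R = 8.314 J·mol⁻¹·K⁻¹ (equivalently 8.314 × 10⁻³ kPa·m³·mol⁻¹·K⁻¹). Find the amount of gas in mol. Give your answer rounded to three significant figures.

n ≈ 0.0522 mol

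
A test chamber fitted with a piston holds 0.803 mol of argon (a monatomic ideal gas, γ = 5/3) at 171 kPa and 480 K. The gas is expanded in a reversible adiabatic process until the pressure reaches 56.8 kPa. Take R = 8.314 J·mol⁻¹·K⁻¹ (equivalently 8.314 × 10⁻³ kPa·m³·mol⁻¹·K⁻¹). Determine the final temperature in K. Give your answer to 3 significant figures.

T₂ ≈ 309 K

From PV = nRT: V₁ = nRT₁/P₁ = 0.01874 m³.
Adiabatic (γ = 5/3), T V^(γ−1) and P V^γ constant: T₂ = T₁·(P₂/P₁)^((γ−1)/γ) = 308.9 K; V₂ = V₁·(P₁/P₂)^(1/γ) = 0.03630 m³.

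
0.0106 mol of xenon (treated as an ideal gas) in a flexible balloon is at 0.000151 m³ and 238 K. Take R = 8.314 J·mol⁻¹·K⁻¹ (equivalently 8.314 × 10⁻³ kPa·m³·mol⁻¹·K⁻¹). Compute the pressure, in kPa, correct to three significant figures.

P ≈ 139 kPa

PV = nRT ⇒ P = nRT/V = (0.0106 × 8.314 × 10⁻³ × 238) / 0.000151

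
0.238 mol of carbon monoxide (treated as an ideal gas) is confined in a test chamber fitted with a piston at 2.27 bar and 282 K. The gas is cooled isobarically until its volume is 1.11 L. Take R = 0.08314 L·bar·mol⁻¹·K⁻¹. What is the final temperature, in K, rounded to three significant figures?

T₂ ≈ 127 K

From PV = nRT: V₁ = nRT₁/P₁ = 2.458 L.
P constant ⇒ V ∝ T: P₂ = P₁; T₂ = T₁·(V₂/V₁) = 127.3 K.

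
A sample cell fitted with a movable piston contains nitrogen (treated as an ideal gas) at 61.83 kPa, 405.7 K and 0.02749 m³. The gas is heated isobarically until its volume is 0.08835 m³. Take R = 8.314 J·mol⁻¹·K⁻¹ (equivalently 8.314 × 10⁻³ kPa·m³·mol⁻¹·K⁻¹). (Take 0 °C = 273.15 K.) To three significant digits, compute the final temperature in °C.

T₂ ≈ 1.03e+03 °C

P constant ⇒ V ∝ T: P₂ = P₁; T₂ = T₁·(V₂/V₁) = 1304 K.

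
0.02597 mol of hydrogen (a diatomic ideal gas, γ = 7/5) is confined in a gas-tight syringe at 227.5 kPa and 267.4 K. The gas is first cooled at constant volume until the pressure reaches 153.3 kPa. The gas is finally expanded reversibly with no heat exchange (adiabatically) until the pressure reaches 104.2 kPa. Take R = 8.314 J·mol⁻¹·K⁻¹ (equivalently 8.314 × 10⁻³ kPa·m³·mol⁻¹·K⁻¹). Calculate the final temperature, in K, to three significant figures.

T₃ ≈ 161 K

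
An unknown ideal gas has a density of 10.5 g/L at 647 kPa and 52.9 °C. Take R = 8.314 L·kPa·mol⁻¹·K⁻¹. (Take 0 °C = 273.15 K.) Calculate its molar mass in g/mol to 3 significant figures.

M ≈ 44.0 g/mol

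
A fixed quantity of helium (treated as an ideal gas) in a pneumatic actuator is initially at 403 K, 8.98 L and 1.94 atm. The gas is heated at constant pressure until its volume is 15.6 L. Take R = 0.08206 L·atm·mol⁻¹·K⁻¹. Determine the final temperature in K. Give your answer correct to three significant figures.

P constant ⇒ V ∝ T: P₂ = P₁; T₂ = T₁·(V₂/V₁) = 700.1 K.

T₂ ≈ 700 K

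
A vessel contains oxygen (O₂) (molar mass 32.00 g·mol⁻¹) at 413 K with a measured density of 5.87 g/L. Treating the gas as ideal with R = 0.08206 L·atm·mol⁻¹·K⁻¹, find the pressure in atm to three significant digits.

P ≈ 6.22 atm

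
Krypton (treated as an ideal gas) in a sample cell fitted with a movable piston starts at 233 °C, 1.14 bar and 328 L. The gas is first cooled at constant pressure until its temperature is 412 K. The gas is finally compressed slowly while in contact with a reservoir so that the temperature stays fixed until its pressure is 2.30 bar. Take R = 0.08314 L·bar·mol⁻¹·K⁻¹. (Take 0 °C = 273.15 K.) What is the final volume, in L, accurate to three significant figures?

Convert: T₁ = 506.1 K.
P constant ⇒ V ∝ T: P₂ = P₁; V₂ = V₁·(T₂/T₁) = 267.0 L.
Isothermal, so P V is constant: T₃ = T₂; V₃ = V₂·(P₂/P₃) = 132.3 L.

V₃ ≈ 132 L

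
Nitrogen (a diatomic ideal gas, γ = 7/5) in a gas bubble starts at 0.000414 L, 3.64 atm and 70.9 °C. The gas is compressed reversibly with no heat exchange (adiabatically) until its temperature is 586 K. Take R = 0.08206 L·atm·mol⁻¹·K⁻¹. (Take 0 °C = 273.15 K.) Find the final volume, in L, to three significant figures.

V₂ ≈ 0.000109 L

Convert: T₁ = 344.0 K.
Reversible adiabatic, γ = 7/5: P₂ = P₁·(T₂/T₁)^(γ/(γ−1)) = 23.47 atm; V₂ = V₁·(T₁/T₂)^(1/(γ−1)) = 0.0001093 L.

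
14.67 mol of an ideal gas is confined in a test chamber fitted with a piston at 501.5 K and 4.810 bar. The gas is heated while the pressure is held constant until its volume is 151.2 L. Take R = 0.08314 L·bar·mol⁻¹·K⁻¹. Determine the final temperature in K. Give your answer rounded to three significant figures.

T₂ ≈ 596 K

From PV = nRT: V₁ = nRT₁/P₁ = 127.2 L.
Isobaric, so V/T is constant: P₂ = P₁; T₂ = T₁·(V₂/V₁) = 596.3 K.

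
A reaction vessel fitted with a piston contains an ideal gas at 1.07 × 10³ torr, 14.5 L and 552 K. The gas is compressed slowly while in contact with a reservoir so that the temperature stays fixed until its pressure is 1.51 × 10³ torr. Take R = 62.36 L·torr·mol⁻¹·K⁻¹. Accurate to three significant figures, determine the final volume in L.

V₂ ≈ 10.3 L

Isothermal, so P V is constant: T₂ = T₁; V₂ = V₁·(P₁/P₂) = 10.27 L.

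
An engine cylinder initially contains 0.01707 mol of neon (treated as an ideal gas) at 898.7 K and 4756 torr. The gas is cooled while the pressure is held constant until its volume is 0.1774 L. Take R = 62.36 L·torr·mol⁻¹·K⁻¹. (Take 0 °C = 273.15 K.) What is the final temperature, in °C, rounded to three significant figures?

T₂ ≈ 519 °C

From PV = nRT: V₁ = nRT₁/P₁ = 0.2011 L.
P constant ⇒ V ∝ T: P₂ = P₁; T₂ = T₁·(V₂/V₁) = 792.6 K.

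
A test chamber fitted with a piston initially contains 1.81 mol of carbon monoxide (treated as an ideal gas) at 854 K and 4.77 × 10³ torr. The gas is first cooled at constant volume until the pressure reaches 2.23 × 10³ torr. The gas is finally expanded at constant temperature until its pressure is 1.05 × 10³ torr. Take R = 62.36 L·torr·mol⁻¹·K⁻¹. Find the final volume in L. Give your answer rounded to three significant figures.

V₃ ≈ 42.9 L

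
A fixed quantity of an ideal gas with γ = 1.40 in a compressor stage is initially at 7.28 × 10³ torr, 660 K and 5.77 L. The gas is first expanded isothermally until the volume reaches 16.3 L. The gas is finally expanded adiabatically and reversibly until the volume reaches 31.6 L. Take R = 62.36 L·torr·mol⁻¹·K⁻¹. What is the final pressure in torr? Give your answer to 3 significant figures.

P₃ ≈ 1.02e+03 torr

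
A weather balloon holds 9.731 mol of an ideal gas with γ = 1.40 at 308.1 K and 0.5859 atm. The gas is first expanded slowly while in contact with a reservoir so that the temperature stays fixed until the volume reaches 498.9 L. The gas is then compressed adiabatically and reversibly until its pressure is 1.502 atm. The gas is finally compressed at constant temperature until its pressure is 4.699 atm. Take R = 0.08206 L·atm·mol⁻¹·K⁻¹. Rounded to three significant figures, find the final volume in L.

V₄ ≈ 72.0 L

From PV = nRT: V₁ = nRT₁/P₁ = 419.9 L.
Isothermal, so P V is constant: T₂ = T₁; P₂ = P₁·(V₁/V₂) = 0.4931 atm.
Adiabatic (γ = 1.40), T V^(γ−1) and P V^γ constant: T₃ = T₂·(P₃/P₂)^((γ−1)/γ) = 423.5 K; V₃ = V₂·(P₂/P₃)^(1/γ) = 225.2 L.
T constant ⇒ Boyle's law P V = const: T₄ = T₃; V₄ = V₃·(P₃/P₄) = 71.97 L.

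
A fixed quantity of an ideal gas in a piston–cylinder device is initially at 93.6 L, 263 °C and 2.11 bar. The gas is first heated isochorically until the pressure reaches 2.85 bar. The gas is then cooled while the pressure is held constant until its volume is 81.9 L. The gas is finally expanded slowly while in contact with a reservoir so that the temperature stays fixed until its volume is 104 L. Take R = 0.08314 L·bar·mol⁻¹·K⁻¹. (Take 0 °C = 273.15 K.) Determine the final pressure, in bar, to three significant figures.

P₄ ≈ 2.24 bar

Convert: T₁ = 536.1 K.
V constant ⇒ P ∝ T: V₂ = V₁; T₂ = T₁·(P₂/P₁) = 724.2 K.
Isobaric, so V/T is constant: P₃ = P₂; T₃ = T₂·(V₃/V₂) = 633.7 K.
Isothermal, so P V is constant: T₄ = T₃; P₄ = P₃·(V₃/V₄) = 2.244 bar.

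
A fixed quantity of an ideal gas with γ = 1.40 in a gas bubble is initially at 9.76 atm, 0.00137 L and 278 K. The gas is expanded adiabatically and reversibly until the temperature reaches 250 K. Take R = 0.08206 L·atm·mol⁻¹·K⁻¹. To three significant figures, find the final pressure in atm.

Reversible adiabatic, γ = 1.40: P₂ = P₁·(T₂/T₁)^(γ/(γ−1)) = 6.731 atm; V₂ = V₁·(T₁/T₂)^(1/(γ−1)) = 0.001786 L.

P₂ ≈ 6.73 atm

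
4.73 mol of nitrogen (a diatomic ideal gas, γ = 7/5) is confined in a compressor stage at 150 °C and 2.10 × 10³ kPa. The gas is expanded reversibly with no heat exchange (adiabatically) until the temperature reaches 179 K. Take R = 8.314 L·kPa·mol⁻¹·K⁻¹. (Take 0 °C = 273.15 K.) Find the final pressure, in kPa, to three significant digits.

P₂ ≈ 103 kPa

Convert: T₁ = 423.1 K.
From PV = nRT: V₁ = nRT₁/P₁ = 7.924 L.
Reversible adiabatic, γ = 7/5: P₂ = P₁·(T₂/T₁)^(γ/(γ−1)) = 103.4 kPa; V₂ = V₁·(T₁/T₂)^(1/(γ−1)) = 68.08 L.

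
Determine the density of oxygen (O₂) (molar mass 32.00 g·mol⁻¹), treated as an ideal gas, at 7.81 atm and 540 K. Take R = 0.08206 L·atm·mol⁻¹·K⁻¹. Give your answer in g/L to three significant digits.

ρ ≈ 5.64 g/L

ρ = PM/(RT) = (7.81 × 32.00) / (0.08206 × 540.0)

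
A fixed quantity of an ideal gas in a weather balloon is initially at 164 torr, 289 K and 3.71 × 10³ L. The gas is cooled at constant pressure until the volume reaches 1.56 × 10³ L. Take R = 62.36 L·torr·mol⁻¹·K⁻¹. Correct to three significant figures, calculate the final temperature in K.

T₂ ≈ 122 K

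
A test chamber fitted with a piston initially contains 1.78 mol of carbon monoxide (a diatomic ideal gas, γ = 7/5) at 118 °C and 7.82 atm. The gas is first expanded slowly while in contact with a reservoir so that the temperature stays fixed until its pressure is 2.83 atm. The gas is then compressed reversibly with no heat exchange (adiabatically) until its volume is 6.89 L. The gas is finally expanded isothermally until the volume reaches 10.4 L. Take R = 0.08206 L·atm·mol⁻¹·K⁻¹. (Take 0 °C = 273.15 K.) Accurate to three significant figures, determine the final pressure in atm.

P₄ ≈ 8.45 atm

Convert: T₁ = 391.1 K.
From PV = nRT: V₁ = nRT₁/P₁ = 7.306 L.
T constant ⇒ Boyle's law P V = const: T₂ = T₁; V₂ = V₁·(P₁/P₂) = 20.19 L.
Adiabatic (γ = 7/5), T V^(γ−1) and P V^γ constant: T₃ = T₂·(V₂/V₃)^(γ−1) = 601.3 K; P₃ = P₂·(V₂/V₃)^γ = 12.75 atm.
T constant ⇒ Boyle's law P V = const: T₄ = T₃; P₄ = P₃·(V₃/V₄) = 8.445 atm.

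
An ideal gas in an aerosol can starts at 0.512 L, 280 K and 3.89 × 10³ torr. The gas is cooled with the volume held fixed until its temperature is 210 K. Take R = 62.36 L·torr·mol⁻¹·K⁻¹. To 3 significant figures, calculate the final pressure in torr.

Isochoric, so P/T is constant: V₂ = V₁; P₂ = P₁·(T₂/T₁) = 2918 torr.

P₂ ≈ 2.92e+03 torr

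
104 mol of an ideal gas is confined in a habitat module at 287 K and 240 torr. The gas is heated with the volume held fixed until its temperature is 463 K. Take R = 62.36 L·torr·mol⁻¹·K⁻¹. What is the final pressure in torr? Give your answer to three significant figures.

From PV = nRT: V₁ = nRT₁/P₁ = 7756 L.
Isochoric, so P/T is constant: V₂ = V₁; P₂ = P₁·(T₂/T₁) = 387.2 torr.

P₂ ≈ 387 torr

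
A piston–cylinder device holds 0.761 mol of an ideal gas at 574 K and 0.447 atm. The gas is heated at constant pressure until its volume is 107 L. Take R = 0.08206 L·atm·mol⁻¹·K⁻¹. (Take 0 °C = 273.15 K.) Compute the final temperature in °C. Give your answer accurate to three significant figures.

From PV = nRT: V₁ = nRT₁/P₁ = 80.19 L.
P constant ⇒ V ∝ T: P₂ = P₁; T₂ = T₁·(V₂/V₁) = 765.9 K.

T₂ ≈ 493 °C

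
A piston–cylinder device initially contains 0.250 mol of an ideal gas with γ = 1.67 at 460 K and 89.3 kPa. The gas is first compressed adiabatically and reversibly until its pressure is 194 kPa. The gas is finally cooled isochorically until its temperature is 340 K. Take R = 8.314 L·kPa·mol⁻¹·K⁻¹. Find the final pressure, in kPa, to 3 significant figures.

From PV = nRT: V₁ = nRT₁/P₁ = 10.71 L.
Adiabatic (γ = 1.67), T V^(γ−1) and P V^γ constant: T₂ = T₁·(P₂/P₁)^((γ−1)/γ) = 628.0 K; V₂ = V₁·(P₁/P₂)^(1/γ) = 6.728 L.
V constant ⇒ P ∝ T: V₃ = V₂; P₃ = P₂·(T₃/T₂) = 105.0 kPa.

P₃ ≈ 105 kPa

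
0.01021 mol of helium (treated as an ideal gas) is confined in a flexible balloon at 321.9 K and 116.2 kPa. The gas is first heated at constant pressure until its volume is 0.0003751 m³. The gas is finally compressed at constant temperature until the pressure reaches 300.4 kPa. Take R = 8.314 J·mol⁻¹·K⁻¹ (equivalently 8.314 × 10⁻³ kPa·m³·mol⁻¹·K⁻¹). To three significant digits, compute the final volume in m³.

From PV = nRT: V₁ = nRT₁/P₁ = 0.0002352 m³.
P constant ⇒ V ∝ T: P₂ = P₁; T₂ = T₁·(V₂/V₁) = 513.5 K.
T constant ⇒ Boyle's law P V = const: T₃ = T₂; V₃ = V₂·(P₂/P₃) = 0.0001451 m³.

V₃ ≈ 0.000145 m³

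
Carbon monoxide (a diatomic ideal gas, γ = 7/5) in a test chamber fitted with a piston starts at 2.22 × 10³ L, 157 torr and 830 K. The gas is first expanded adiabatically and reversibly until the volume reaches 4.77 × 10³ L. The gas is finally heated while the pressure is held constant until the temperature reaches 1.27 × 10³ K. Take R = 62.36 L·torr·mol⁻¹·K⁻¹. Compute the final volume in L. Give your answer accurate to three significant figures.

Adiabatic (γ = 7/5), T V^(γ−1) and P V^γ constant: T₂ = T₁·(V₁/V₂)^(γ−1) = 611.2 K; P₂ = P₁·(V₁/V₂)^γ = 53.81 torr.
P constant ⇒ V ∝ T: P₃ = P₂; V₃ = V₂·(T₃/T₂) = 9911 L.

V₃ ≈ 9.91e+03 L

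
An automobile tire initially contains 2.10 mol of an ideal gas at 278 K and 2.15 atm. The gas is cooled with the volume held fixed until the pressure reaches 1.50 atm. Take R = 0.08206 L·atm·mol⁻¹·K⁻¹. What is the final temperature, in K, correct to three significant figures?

From PV = nRT: V₁ = nRT₁/P₁ = 22.28 L.
Isochoric, so P/T is constant: V₂ = V₁; T₂ = T₁·(P₂/P₁) = 194.0 K.

T₂ ≈ 194 K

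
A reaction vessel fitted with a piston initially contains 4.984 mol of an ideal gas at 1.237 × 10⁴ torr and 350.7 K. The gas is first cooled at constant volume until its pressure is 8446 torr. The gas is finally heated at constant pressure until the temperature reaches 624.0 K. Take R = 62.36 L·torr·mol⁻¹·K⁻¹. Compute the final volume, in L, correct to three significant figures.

From PV = nRT: V₁ = nRT₁/P₁ = 8.812 L.
V constant ⇒ P ∝ T: V₂ = V₁; T₂ = T₁·(P₂/P₁) = 239.5 K.
P constant ⇒ V ∝ T: P₃ = P₂; V₃ = V₂·(T₃/T₂) = 22.96 L.

V₃ ≈ 23.0 L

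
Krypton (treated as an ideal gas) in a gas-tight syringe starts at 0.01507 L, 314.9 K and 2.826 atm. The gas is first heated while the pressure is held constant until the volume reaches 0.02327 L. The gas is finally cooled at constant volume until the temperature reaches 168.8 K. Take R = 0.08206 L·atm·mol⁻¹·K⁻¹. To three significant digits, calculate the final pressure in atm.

Isobaric, so V/T is constant: P₂ = P₁; T₂ = T₁·(V₂/V₁) = 486.2 K.
Isochoric, so P/T is constant: V₃ = V₂; P₃ = P₂·(T₃/T₂) = 0.9810 atm.

P₃ ≈ 0.981 atm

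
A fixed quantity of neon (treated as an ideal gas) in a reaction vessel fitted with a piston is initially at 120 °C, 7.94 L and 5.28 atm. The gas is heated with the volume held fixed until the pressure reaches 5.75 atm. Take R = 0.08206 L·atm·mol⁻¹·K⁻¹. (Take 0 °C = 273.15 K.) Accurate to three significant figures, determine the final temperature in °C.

Convert: T₁ = 393.1 K.
V constant ⇒ P ∝ T: V₂ = V₁; T₂ = T₁·(P₂/P₁) = 428.1 K.

T₂ ≈ 155 °C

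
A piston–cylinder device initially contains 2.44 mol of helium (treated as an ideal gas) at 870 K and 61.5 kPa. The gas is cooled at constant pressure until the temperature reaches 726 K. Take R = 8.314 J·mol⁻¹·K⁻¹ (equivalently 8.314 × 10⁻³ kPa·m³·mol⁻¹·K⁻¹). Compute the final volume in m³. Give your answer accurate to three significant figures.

V₂ ≈ 0.239 m³

From PV = nRT: V₁ = nRT₁/P₁ = 0.2870 m³.
Isobaric, so V/T is constant: P₂ = P₁; V₂ = V₁·(T₂/T₁) = 0.2395 m³.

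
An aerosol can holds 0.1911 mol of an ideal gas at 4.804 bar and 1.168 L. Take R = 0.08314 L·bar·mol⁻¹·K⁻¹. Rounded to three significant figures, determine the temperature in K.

T ≈ 353 K

PV = nRT ⇒ T = PV/(nR) = (4.804 × 1.168) / (0.1911 × 0.08314)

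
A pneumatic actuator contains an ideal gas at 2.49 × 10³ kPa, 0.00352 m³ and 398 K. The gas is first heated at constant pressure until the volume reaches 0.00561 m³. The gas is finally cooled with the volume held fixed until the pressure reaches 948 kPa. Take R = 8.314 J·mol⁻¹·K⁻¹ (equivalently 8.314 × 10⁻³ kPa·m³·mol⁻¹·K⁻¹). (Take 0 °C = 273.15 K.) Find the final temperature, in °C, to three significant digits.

T₃ ≈ -31.7 °C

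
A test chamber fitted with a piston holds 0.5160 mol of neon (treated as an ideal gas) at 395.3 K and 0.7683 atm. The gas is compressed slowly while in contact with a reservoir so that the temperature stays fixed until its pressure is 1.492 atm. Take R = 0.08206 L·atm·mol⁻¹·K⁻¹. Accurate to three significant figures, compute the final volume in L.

V₂ ≈ 11.2 L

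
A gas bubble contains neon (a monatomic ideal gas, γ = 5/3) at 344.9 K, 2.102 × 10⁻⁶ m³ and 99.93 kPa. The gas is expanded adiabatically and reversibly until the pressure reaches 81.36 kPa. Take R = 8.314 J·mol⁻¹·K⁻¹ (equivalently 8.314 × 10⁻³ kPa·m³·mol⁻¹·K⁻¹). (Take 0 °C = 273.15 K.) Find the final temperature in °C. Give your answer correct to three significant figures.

T₂ ≈ 44.5 °C

Reversible adiabatic, γ = 5/3: T₂ = T₁·(P₂/P₁)^((γ−1)/γ) = 317.7 K; V₂ = V₁·(P₁/P₂)^(1/γ) = 2.378e-06 m³.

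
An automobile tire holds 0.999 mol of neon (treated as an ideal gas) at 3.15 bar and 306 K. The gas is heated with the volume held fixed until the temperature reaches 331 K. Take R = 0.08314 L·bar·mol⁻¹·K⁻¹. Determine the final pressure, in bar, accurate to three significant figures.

From PV = nRT: V₁ = nRT₁/P₁ = 8.068 L.
V constant ⇒ P ∝ T: V₂ = V₁; P₂ = P₁·(T₂/T₁) = 3.407 bar.

P₂ ≈ 3.41 bar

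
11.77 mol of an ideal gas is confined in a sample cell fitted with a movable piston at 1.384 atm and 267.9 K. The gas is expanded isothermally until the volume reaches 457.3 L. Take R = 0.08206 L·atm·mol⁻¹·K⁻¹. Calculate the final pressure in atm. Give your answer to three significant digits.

P₂ ≈ 0.566 atm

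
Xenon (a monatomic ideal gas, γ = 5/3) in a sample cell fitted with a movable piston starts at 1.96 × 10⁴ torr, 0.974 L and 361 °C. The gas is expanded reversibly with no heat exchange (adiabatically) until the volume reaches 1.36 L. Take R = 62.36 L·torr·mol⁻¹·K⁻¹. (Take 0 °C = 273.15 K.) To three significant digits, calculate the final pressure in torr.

P₂ ≈ 1.12e+04 torr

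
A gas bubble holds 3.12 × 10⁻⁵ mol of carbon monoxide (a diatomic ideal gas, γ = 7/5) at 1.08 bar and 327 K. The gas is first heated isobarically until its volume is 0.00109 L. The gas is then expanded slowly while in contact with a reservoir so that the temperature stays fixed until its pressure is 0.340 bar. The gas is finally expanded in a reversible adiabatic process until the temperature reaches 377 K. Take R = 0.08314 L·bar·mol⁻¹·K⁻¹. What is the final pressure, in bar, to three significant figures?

P₄ ≈ 0.178 bar

From PV = nRT: V₁ = nRT₁/P₁ = 0.0007854 L.
Isobaric, so V/T is constant: P₂ = P₁; T₂ = T₁·(V₂/V₁) = 453.8 K.
Isothermal, so P V is constant: T₃ = T₂; V₃ = V₂·(P₂/P₃) = 0.003462 L.
Adiabatic (γ = 7/5), T V^(γ−1) and P V^γ constant: P₄ = P₃·(T₄/T₃)^(γ/(γ−1)) = 0.1777 bar; V₄ = V₃·(T₃/T₄)^(1/(γ−1)) = 0.005505 L.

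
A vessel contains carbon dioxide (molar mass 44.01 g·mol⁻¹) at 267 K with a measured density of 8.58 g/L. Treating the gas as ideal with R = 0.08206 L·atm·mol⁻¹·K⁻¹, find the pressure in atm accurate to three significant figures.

P ≈ 4.27 atm

ρ = PM/(RT) ⇒ P = ρRT/M = (8.58 × 0.08206 × 267.0) / 44.01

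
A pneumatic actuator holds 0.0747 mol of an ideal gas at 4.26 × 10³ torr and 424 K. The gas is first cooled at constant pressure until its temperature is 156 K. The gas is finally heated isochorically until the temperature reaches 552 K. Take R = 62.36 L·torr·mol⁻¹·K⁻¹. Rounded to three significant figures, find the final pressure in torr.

From PV = nRT: V₁ = nRT₁/P₁ = 0.4636 L.
P constant ⇒ V ∝ T: P₂ = P₁; V₂ = V₁·(T₂/T₁) = 0.1706 L.
Isochoric, so P/T is constant: V₃ = V₂; P₃ = P₂·(T₃/T₂) = 1.507e+04 torr.

P₃ ≈ 1.51e+04 torr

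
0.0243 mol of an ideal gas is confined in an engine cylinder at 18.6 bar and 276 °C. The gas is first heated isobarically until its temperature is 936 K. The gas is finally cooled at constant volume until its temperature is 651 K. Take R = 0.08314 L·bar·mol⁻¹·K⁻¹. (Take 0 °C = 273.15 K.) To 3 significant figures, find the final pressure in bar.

Convert: T₁ = 549.1 K.
From PV = nRT: V₁ = nRT₁/P₁ = 0.05965 L.
Isobaric, so V/T is constant: P₂ = P₁; V₂ = V₁·(T₂/T₁) = 0.1017 L.
V constant ⇒ P ∝ T: V₃ = V₂; P₃ = P₂·(T₃/T₂) = 12.94 bar.

P₃ ≈ 12.9 bar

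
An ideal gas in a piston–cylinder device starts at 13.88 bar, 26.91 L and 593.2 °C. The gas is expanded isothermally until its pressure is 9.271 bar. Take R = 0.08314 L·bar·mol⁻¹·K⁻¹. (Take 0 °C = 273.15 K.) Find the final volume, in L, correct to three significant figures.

V₂ ≈ 40.3 L

Convert: T₁ = 866.4 K.
T constant ⇒ Boyle's law P V = const: T₂ = T₁; V₂ = V₁·(P₁/P₂) = 40.29 L.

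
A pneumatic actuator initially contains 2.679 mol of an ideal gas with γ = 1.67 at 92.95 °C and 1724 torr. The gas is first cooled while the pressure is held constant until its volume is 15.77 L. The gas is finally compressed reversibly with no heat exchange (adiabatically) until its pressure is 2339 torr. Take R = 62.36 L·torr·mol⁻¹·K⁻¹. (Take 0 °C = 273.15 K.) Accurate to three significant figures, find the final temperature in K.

Convert: T₁ = 366.1 K.
From PV = nRT: V₁ = nRT₁/P₁ = 35.48 L.
P constant ⇒ V ∝ T: P₂ = P₁; T₂ = T₁·(V₂/V₁) = 162.7 K.
Reversible adiabatic, γ = 1.67: T₃ = T₂·(P₃/P₂)^((γ−1)/γ) = 183.9 K; V₃ = V₂·(P₂/P₃)^(1/γ) = 13.14 L.

T₃ ≈ 184 K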